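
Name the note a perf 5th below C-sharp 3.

F-sharp 2

The fifth takes the letter from C down to F.
A perfect fifth is 7 semitones; 7 semitones down from C#3 gives F#2.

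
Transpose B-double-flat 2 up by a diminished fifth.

Five letter names up from B: F.
A diminished fifth is 6 semitones; 6 semitones up from Bbb2 gives Fbb3.

F-double-flat 3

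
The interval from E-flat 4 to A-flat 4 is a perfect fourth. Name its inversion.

P5

Inverted interval numbers add to nine, so a fourth pairs with a fifth (4 + 5 = 9).
Quality inverts too: perfect stays perfect. That makes the inversion a perfect fifth.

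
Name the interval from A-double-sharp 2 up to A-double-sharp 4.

A to A is the same letter name, plus 2 octaves, so the interval is some kind of fifteenth.
The perfect fifteenth spans 24 semitones, and A##2 to A##4 is exactly 24 semitones — so this is a perfect fifteenth.
(Equivalently, a compound perfect octave: a perfect octave plus an octave.)

perfect 15th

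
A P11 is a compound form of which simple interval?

Take out an octave (7 from the number): 11 − 7 = 4.
That makes a perfect eleventh a compound perfect fourth — an octave plus a perfect fourth.

perfect 4th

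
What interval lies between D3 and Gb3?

D to G spans four letter names (D-E-F-G), so the interval is some kind of fourth.
D3 to Gb3 spans 4 semitones — one semitone narrower than the perfect fourth (5) — giving a diminished fourth.

diminished fourth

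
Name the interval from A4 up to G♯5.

major 7th

A to G spans seven letter names (A-B-C-D-E-F-G) — that makes it a seventh of some quality.
Counting semitones, A4→G#5 is 11, which is the major seventh.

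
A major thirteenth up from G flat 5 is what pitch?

E flat 7

Six letters up from G (plus an octave) reaches E.
A major thirteenth is 21 semitones; 21 semitones up from Gb5 gives Eb7.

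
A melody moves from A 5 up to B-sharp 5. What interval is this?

A to B spans two letter names (A-B), so the interval is some kind of second.
A major second would be 2 semitones; A5 to B#5 is 3, one semitone wider, so the interval is augmented.

augmented second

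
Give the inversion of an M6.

m3

The rule of nine gives the new number: 9 − 6 = 3, so a sixth becomes a third.
The quality also flips — major becomes minor — giving a minor third.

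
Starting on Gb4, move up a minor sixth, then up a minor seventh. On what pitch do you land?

Dbb6

A minor sixth up from Gb4 is Ebb5.
Up a minor seventh from Ebb5: Dbb6 (10 semitones up).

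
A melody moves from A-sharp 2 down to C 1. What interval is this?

A13

Descending from A#2 to C1 is the same interval as ascending C1 to A#2.
C to A spans six letter names (C-D-E-F-G-A), plus an octave — that makes it a thirteenth of some quality.
A major thirteenth would be 21 semitones; C1 to A#2 is 22, one semitone wider, so the interval is augmented.
(Equivalently, a compound augmented sixth: an augmented sixth plus an octave.)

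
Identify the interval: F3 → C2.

Descending from F3 to C2 is the same interval as ascending C2 to F3.
C to F spans four letter names (C-D-E-F), plus an octave — that makes it an eleventh of some quality.
Counting semitones, C2→F3 is 17, which is the perfect eleventh.
(Equivalently, a compound perfect fourth: a perfect fourth plus an octave.)

perfect 11th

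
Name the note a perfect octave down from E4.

E3

An octave keeps the letter name E, an octave down from E.
A perfect octave is 12 semitones; 12 semitones down from E4 gives E3.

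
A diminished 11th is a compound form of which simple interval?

Take out an octave (7 from the number): 11 − 7 = 4.
That makes a diminished eleventh a compound diminished fourth — an octave plus a diminished fourth.

d4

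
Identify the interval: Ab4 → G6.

major fourteenth

A to G spans seven letter names (A-B-C-D-E-F-G), plus an octave: a fourteenth.
The major fourteenth spans 23 semitones, and Ab4 to G6 is exactly 23 semitones — so this is a major fourteenth.
(Equivalently, a compound major seventh: a major seventh plus an octave.)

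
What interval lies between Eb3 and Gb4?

E to G spans three letter names (E-F-G), plus an octave — that makes it a tenth of some quality.
At 15 semitones, Eb3→Gb4 falls one short of a major tenth: minor.
(Equivalently, a compound minor third: a minor third plus an octave.)

minor 10th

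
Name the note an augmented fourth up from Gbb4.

Cb5

The fourth takes the letter from G up to C.
An augmented fourth is 6 semitones; 6 semitones up from Gbb4 gives Cb5.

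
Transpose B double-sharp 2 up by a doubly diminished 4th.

The fourth takes the letter from B up to E.
A doubly diminished fourth is 3 semitones; 3 semitones up from B##2 gives E3.

E 3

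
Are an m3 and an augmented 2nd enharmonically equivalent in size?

A minor third = 3 semitones = an augmented second; enharmonically equal.

Yes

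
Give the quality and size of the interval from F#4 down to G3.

Descending from F#4 to G3 is the same interval as ascending G3 to F#4.
G to F spans seven letter names (G-A-B-C-D-E-F): a seventh.
G3 to F#4 is 11 semitones, matching the major seventh exactly, so the quality is major.

M7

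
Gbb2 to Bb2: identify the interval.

augmented third

G to B spans three letter names (G-A-B), so the interval is some kind of third.
A major third would be 4 semitones; Gbb2 to Bb2 is 5, one semitone wider, so the interval is augmented.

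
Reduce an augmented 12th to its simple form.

augmented 5th

Each octave removed subtracts seven from the number: 12 − 7 = 5.
That makes an augmented twelfth a compound augmented fifth — an octave plus an augmented fifth.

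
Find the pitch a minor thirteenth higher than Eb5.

Six letters up from E (plus an octave) reaches C.
A minor thirteenth is 20 semitones; 20 semitones up from Eb5 gives Cb7.

Cb7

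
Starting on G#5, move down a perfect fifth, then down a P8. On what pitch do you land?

C#4

G#5 down a perfect fifth → C#5 (7 semitones).
Down a perfect octave from C#5: C#4 (12 semitones down).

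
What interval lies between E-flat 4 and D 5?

E to D spans seven letter names (E-F-G-A-B-C-D), so the interval is some kind of seventh.
Eb4 to D5 is 11 semitones, matching the major seventh exactly, so the quality is major.

major seventh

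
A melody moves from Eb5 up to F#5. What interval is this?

augmented second

E to F spans two letter names (E-F) — that makes it a second of some quality.
The major second is 2 semitones; here we have 3, one semitone wider: augmented.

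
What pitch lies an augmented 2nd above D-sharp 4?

Counting two letter names up from D lands on E.
Moving 3 semitones up from D#4 (the size of an augmented second) reaches E##4.

E-double-sharp 4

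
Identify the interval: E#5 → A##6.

A11

E to A spans four letter names (E-F-G-A), plus an octave, so the interval is some kind of eleventh.
The perfect eleventh is 17 semitones; here we have 18, one semitone wider: augmented.
(Equivalently, a compound augmented fourth: an augmented fourth plus an octave.)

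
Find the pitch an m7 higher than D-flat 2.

Seven letter names up from D: C.
A minor seventh is 10 semitones; 10 semitones up from Db2 gives Cb3.

C-flat 3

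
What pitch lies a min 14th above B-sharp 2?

A-sharp 4

The fourteenth's letter: B up seven letter names plus an octave → A.
A minor fourteenth spans 22 semitones, so from B#2 the target pitch is A#4.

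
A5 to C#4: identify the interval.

m13

Descending from A5 to C#4 is the same interval as ascending C#4 to A5.
C to A spans six letter names (C-D-E-F-G-A), plus an octave: a thirteenth.
At 20 semitones, C#4→A5 falls one short of a major thirteenth: minor.
(Equivalently, a compound minor sixth: a minor sixth plus an octave.)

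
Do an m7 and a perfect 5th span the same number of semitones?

No

10 semitones (minor seventh) vs 7 semitones (perfect fifth): not equal.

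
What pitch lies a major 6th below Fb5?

Abb4

Six letter names down from F: A.
A major sixth is 9 semitones; 9 semitones down from Fb5 gives Abb4.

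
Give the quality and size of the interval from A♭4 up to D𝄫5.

A to D spans four letter names (A-B-C-D), so the interval is some kind of fourth.
Ab4 to Dbb5 spans 4 semitones — one semitone narrower than the perfect fourth (5) — giving a diminished fourth.

d4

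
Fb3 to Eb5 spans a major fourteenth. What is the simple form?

Subtracting seven from the interval number removes an octave: 14 − 7 = 7.
That makes a major fourteenth a compound major seventh — an octave plus a major seventh.

major 7th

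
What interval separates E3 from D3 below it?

Descending from E3 to D3 is the same interval as ascending D3 to E3.
D to E spans two letter names (D-E): a second.
The major second spans 2 semitones, and D3 to E3 is exactly 2 semitones — so this is a major second.

major 2nd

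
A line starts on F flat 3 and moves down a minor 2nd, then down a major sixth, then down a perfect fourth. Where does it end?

Fb3 down a minor second → Eb3 (1 semitone).
Eb3 down a major sixth → Gb2 (9 semitones).
Down a perfect fourth from Gb2: Db2 (5 semitones down).

D flat 2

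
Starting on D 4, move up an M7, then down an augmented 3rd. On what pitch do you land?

D4 up a major seventh → C#5 (11 semitones).
C#5 down an augmented third → Ab4 (5 semitones).

A flat 4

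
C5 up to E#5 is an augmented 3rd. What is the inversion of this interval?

diminished sixth

Interval numbers invert to sum to nine: 3 + 6 = 9, so a third inverts to a sixth.
And augmented becomes diminished under inversion, so we get a diminished sixth.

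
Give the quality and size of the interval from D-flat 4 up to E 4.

D to E spans two letter names (D-E): a second.
Db4 to E4 spans 3 semitones — one semitone wider than the major second (2) — giving an augmented second.

augmented second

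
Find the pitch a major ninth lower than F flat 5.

E double-flat 4

The ninth's letter: F down two letter names plus an octave → E.
A major ninth is 14 semitones; 14 semitones down from Fb5 gives Ebb4.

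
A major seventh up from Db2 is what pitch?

Counting seven letter names up from D lands on C.
Moving 11 semitones up from Db2 (the size of a major seventh) reaches C3.

C3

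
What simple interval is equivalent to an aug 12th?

Subtracting seven from the interval number removes an octave: 12 − 7 = 5.
So an augmented twelfth is an octave plus an augmented fifth. The quality is unchanged.

augmented 5th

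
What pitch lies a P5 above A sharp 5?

E sharp 6

Five letter names up from A: E.
Moving 7 semitones up from A#5 (the size of a perfect fifth) reaches E#6.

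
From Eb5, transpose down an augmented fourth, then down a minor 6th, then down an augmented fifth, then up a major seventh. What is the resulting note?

Fb4

An augmented fourth down from Eb5 is Bbb4.
Bbb4 down a minor sixth → Db4 (8 semitones).
An augmented fifth down from Db4 is Gbb3.
Up a major seventh from Gbb3: Fb4 (11 semitones up).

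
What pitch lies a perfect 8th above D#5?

D#6

For an octave the letter name doesn't change: still D, an octave up.
A perfect octave is 12 semitones; 12 semitones up from D#5 gives D#6.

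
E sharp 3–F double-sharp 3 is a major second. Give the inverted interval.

minor seventh

The rule of nine gives the new number: 9 − 2 = 7, so a second becomes a seventh.
The quality also flips — major becomes minor — giving a minor seventh.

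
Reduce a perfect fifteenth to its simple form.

perfect 8th

Subtracting seven from the interval number removes an octave: 15 − 7 = 8.
Quality carries through unchanged, so the simple form is a perfect octave.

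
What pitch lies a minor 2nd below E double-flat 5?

D flat 5

The second takes the letter from E down to D.
A minor second is 1 semitone; 1 semitone down from Ebb5 gives Db5.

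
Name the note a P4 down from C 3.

The fourth takes the letter from C down to G.
A perfect fourth is 5 semitones; 5 semitones down from C3 gives G2.

G 2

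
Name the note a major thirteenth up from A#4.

F##6

Counting six letter names plus an octave up from A lands on F.
Moving 21 semitones up from A#4 (the size of a major thirteenth) reaches F##6.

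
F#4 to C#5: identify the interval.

F to C spans five letter names (F-G-A-B-C): a fifth.
F#4 to C#5 is 7 semitones, matching the perfect fifth exactly, so the quality is perfect.

perfect fifth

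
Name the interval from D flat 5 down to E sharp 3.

Descending from Db5 to E#3 is the same interval as ascending E#3 to Db5.
E to D spans seven letter names (E-F-G-A-B-C-D), plus an octave — that makes it a fourteenth of some quality.
A major fourteenth would be 23 semitones; E#3 to Db5 is 20, three semitones narrower, so the interval is doubly diminished.
(Equivalently, a compound doubly diminished seventh: a doubly diminished seventh plus an octave.)

doubly diminished fourteenth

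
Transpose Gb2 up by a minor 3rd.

Bbb2

Three letter names up from G: B.
A minor third is 3 semitones; 3 semitones up from Gb2 gives Bbb2.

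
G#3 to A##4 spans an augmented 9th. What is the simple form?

Subtracting seven from the interval number removes an octave: 9 − 7 = 2.
That makes an augmented ninth a compound augmented second — an octave plus an augmented second.

augmented second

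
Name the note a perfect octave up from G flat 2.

G flat 3

The letter stays G (same as the start), shifted an octave up.
A perfect octave spans 12 semitones, so from Gb2 the target pitch is Gb3.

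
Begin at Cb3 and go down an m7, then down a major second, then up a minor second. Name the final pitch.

A minor seventh down from Cb3 is Db2.
Db2 down a major second → Cb2 (2 semitones).
A minor second up from Cb2 is Dbb2.

Dbb2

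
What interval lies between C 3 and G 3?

C to G spans five letter names (C-D-E-F-G) — that makes it a fifth of some quality.
Counting semitones, C3→G3 is 7, which is the perfect fifth.

perfect fifth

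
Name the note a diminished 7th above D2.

Cb3

Seven letter names up from D: C.
Moving 9 semitones up from D2 (the size of a diminished seventh) reaches Cb3.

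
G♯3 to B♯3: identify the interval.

G to B spans three letter names (G-A-B), so the interval is some kind of third.
Counting semitones, G#3→B#3 is 4, which is the major third.

major third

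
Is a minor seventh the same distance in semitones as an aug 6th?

Both span 10 semitones: a minor seventh and an augmented sixth are the same chromatic distance.

Yes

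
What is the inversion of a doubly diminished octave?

Inverted interval numbers add to nine, so an octave pairs with a unison (8 + 1 = 9).
Quality inverts too: doubly diminished becomes doubly augmented. That makes the inversion a doubly augmented unison.

doubly augmented 1st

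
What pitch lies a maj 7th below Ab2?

Bbb1

The seventh takes the letter from A down to B.
A major seventh is 11 semitones; 11 semitones down from Ab2 gives Bbb1.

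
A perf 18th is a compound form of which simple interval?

Subtracting seven from the interval number removes an octave: 18 − 14 = 4.
Quality carries through unchanged, so the simple form is a perfect fourth.

P4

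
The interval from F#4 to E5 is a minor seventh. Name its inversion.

Interval numbers invert to sum to nine: 7 + 2 = 9, so a seventh inverts to a second.
And minor becomes major under inversion, so we get a major second.

major second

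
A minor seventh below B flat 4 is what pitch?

C 4

The seventh takes the letter from B down to C.
A minor seventh spans 10 semitones, so from Bb4 the target pitch is C4.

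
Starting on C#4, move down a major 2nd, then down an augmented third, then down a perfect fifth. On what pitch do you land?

Cb3

Down a major second from C#4: B3 (2 semitones down).
An augmented third down from B3 is Gb3.
Gb3 down a perfect fifth → Cb3 (7 semitones).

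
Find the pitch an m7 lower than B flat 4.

C 4

Seven letter names down from B: C.
A minor seventh spans 10 semitones, so from Bb4 the target pitch is C4.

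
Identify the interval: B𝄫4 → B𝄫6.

B to B is the same letter name, plus 2 octaves: a fifteenth.
Bbb4 to Bbb6 is 24 semitones, matching the perfect fifteenth exactly, so the quality is perfect.
(Equivalently, a compound perfect octave: a perfect octave plus an octave.)

perfect 15th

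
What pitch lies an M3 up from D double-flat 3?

The third takes the letter from D up to F.
A major third spans 4 semitones, so from Dbb3 the target pitch is Fb3.

F flat 3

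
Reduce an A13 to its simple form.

augmented sixth

Take out an octave (7 from the number): 13 − 7 = 6.
Quality carries through unchanged, so the simple form is an augmented sixth.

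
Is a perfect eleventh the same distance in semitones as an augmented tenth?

Both span 17 semitones: a perfect eleventh and an augmented tenth are the same chromatic distance.

Yes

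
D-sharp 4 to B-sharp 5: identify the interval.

major thirteenth

D to B spans six letter names (D-E-F-G-A-B), plus an octave, so the interval is some kind of thirteenth.
D#4 to B#5 is 21 semitones, matching the major thirteenth exactly, so the quality is major.
(Equivalently, a compound major sixth: a major sixth plus an octave.)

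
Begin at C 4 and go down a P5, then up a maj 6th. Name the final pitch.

A perfect fifth down from C4 is F3.
Up a major sixth from F3: D4 (9 semitones up).

D 4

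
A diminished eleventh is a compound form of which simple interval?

d4

Take out an octave (7 from the number): 11 − 7 = 4.
So a diminished eleventh is an octave plus a diminished fourth. The quality is unchanged.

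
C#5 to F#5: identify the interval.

C to F spans four letter names (C-D-E-F): a fourth.
The perfect fourth spans 5 semitones, and C#5 to F#5 is exactly 5 semitones — so this is a perfect fourth.

perfect fourth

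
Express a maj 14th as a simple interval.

Take out an octave (7 from the number): 14 − 7 = 7.
So a major fourteenth is an octave plus a major seventh. The quality is unchanged.

M7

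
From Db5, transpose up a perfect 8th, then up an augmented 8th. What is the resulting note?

Db5 up a perfect octave → Db6 (12 semitones).
Up an augmented octave from Db6: D7 (13 semitones up).

D7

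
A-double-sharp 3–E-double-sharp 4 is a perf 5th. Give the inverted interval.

P4

Inverted interval numbers add to nine, so a fifth pairs with a fourth (5 + 4 = 9).
And perfect stays perfect under inversion, so we get a perfect fourth.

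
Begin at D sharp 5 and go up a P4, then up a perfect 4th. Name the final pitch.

D#5 up a perfect fourth → G#5 (5 semitones).
A perfect fourth up from G#5 is C#6.

C sharp 6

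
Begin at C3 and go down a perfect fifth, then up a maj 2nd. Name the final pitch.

G2

A perfect fifth down from C3 is F2.
A major second up from F2 is G2.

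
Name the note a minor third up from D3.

F3

Counting three letter names up from D lands on F.
Moving 3 semitones up from D3 (the size of a minor third) reaches F3.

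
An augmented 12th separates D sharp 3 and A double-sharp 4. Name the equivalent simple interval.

Take out an octave (7 from the number): 12 − 7 = 5.
That makes an augmented twelfth a compound augmented fifth — an octave plus an augmented fifth.

augmented fifth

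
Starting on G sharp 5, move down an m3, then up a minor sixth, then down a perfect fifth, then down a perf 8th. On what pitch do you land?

F sharp 4

G#5 down a minor third → E#5 (3 semitones).
E#5 up a minor sixth → C#6 (8 semitones).
C#6 down a perfect fifth → F#5 (7 semitones).
A perfect octave down from F#5 is F#4.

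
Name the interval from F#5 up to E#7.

major fourteenth

F to E spans seven letter names (F-G-A-B-C-D-E), plus an octave: a fourteenth.
Counting semitones, F#5→E#7 is 23, which is the major fourteenth.
(Equivalently, a compound major seventh: a major seventh plus an octave.)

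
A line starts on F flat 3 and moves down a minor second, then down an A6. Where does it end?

Down a minor second from Fb3: Eb3 (1 semitone down).
Eb3 down an augmented sixth → Gbb2 (10 semitones).

G double-flat 2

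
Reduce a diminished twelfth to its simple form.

diminished 5th

Subtracting seven from the interval number removes an octave: 12 − 7 = 5.
So a diminished twelfth is an octave plus a diminished fifth. The quality is unchanged.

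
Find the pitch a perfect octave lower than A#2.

The letter stays A (same as the start), shifted an octave down.
A perfect octave spans 12 semitones, so from A#2 the target pitch is A#1.

A#1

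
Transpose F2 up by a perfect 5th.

Five letter names up from F: C.
A perfect fifth is 7 semitones; 7 semitones up from F2 gives C3.

C3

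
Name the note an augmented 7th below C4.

Dbb3

The seventh takes the letter from C down to D.
Moving 12 semitones down from C4 (the size of an augmented seventh) reaches Dbb3.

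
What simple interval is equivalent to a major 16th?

Each octave removed subtracts seven from the number: 16 − 14 = 2.
Quality carries through unchanged, so the simple form is a major second.

M2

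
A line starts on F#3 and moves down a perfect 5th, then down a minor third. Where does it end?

G#2

Down a perfect fifth from F#3: B2 (7 semitones down).
Down a minor third from B2: G#2 (3 semitones down).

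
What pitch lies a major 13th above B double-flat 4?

G flat 6

Six letters up from B (plus an octave) reaches G.
A major thirteenth is 21 semitones; 21 semitones up from Bbb4 gives Gb6.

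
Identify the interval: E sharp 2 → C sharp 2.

Descending from E#2 to C#2 is the same interval as ascending C#2 to E#2.
C to E spans three letter names (C-D-E), so the interval is some kind of third.
The major third spans 4 semitones, and C#2 to E#2 is exactly 4 semitones — so this is a major third.

major third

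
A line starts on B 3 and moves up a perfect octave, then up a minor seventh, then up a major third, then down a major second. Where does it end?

B3 up a perfect octave → B4 (12 semitones).
A minor seventh up from B4 is A5.
A5 up a major third → C#6 (4 semitones).
A major second down from C#6 is B5.

B 5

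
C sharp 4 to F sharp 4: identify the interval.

P4

C to F spans four letter names (C-D-E-F), so the interval is some kind of fourth.
Counting semitones, C#4→F#4 is 5, which is the perfect fourth.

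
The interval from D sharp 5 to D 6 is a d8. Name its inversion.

A1

The rule of nine gives the new number: 9 − 8 = 1, so an octave becomes a unison.
The quality also flips — diminished becomes augmented — giving an augmented unison.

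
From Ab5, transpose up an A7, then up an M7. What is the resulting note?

Up an augmented seventh from Ab5: G#6 (12 semitones up).
Up a major seventh from G#6: F##7 (11 semitones up).

F##7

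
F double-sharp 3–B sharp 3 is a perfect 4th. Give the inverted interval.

P5

Inverted interval numbers add to nine, so a fourth pairs with a fifth (4 + 5 = 9).
And perfect stays perfect under inversion, so we get a perfect fifth.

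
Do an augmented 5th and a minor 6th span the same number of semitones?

Yes

An augmented fifth spans 8 semitones, and a minor sixth also spans 8 semitones — they're enharmonic.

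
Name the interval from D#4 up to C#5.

minor 7th

D to C spans seven letter names (D-E-F-G-A-B-C): a seventh.
At 10 semitones, D#4→C#5 falls one short of a major seventh: minor.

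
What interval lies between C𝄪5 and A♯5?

minor sixth

C to A spans six letter names (C-D-E-F-G-A) — that makes it a sixth of some quality.
At 8 semitones, C##5→A#5 falls one short of a major sixth: minor.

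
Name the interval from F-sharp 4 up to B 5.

perfect eleventh

F to B spans four letter names (F-G-A-B), plus an octave, so the interval is some kind of eleventh.
Counting semitones, F#4→B5 is 17, which is the perfect eleventh.
(Equivalently, a compound perfect fourth: a perfect fourth plus an octave.)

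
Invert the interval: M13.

First reduce the compound major thirteenth to its simple form, a major sixth.
Inverted interval numbers add to nine, so a sixth pairs with a third (6 + 3 = 9).
And major becomes minor under inversion, so we get a minor third.

m3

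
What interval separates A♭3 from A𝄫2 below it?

Descending from Ab3 to Abb2 is the same interval as ascending Abb2 to Ab3.
A to A is the same letter name, plus an octave — that makes it an octave of some quality.
Abb2 to Ab3 spans 13 semitones — one semitone wider than the perfect octave (12) — giving an augmented octave.

augmented octave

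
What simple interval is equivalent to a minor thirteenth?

Each octave removed subtracts seven from the number: 13 − 7 = 6.
So a minor thirteenth is an octave plus a minor sixth. The quality is unchanged.

m6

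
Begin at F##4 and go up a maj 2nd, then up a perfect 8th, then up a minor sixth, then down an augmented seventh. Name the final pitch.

F##4 up a major second → G##4 (2 semitones).
A perfect octave up from G##4 is G##5.
A minor sixth up from G##5 is E#6.
E#6 down an augmented seventh → F5 (12 semitones).

F5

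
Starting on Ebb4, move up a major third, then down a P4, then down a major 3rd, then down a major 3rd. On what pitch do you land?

Up a major third from Ebb4: Gb4 (4 semitones up).
Down a perfect fourth from Gb4: Db4 (5 semitones down).
Db4 down a major third → Bbb3 (4 semitones).
Down a major third from Bbb3: Gbb3 (4 semitones down).

Gbb3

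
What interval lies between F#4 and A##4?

F to A spans three letter names (F-G-A) — that makes it a third of some quality.
A major third would be 4 semitones; F#4 to A##4 is 5, one semitone wider, so the interval is augmented.

augmented third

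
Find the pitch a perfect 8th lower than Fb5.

An octave keeps the letter name F, an octave down from F.
A perfect octave is 12 semitones; 12 semitones down from Fb5 gives Fb4.

Fb4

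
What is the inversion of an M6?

minor third

Interval numbers invert to sum to nine: 6 + 3 = 9, so a sixth inverts to a third.
And major becomes minor under inversion, so we get a minor third.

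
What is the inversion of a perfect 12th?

First reduce the compound perfect twelfth to its simple form, a perfect fifth.
Inverted interval numbers add to nine, so a fifth pairs with a fourth (5 + 4 = 9).
Quality inverts too: perfect stays perfect. That makes the inversion a perfect fourth.

perfect 4th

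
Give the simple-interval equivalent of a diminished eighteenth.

diminished fourth

Subtracting seven from the interval number removes an octave: 18 − 14 = 4.
Quality carries through unchanged, so the simple form is a diminished fourth.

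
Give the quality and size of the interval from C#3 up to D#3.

major second

C to D spans two letter names (C-D): a second.
The major second spans 2 semitones, and C#3 to D#3 is exactly 2 semitones — so this is a major second.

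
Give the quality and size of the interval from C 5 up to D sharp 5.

A2

C to D spans two letter names (C-D), so the interval is some kind of second.
C5 to D#5 spans 3 semitones — one semitone wider than the major second (2) — giving an augmented second.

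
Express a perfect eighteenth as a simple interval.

Each octave removed subtracts seven from the number: 18 − 14 = 4.
Quality carries through unchanged, so the simple form is a perfect fourth.

perfect fourth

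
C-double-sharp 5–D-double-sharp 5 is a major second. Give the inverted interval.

The rule of nine gives the new number: 9 − 2 = 7, so a second becomes a seventh.
Quality inverts too: major becomes minor. That makes the inversion a minor seventh.

minor 7th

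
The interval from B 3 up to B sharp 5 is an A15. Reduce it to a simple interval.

A8

Each octave removed subtracts seven from the number: 15 − 7 = 8.
Quality carries through unchanged, so the simple form is an augmented octave.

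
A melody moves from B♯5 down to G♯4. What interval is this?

major tenth

Descending from B#5 to G#4 is the same interval as ascending G#4 to B#5.
G to B spans three letter names (G-A-B), plus an octave, so the interval is some kind of tenth.
The major tenth spans 16 semitones, and G#4 to B#5 is exactly 16 semitones — so this is a major tenth.
(Equivalently, a compound major third: a major third plus an octave.)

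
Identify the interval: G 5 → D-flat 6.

G to D spans five letter names (G-A-B-C-D): a fifth.
The perfect fifth is 7 semitones; here we have 6, one semitone narrower: diminished.

diminished fifth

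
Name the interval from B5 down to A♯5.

minor 2nd

Descending from B5 to A#5 is the same interval as ascending A#5 to B5.
A to B spans two letter names (A-B) — that makes it a second of some quality.
A major second would be 2 semitones, but A#5 to B5 is 1 — one semitone narrower, making it a minor second.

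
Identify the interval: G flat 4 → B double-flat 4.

G to B spans three letter names (G-A-B), so the interval is some kind of third.
At 3 semitones, Gb4→Bbb4 falls one short of a major third: minor.

minor 3rd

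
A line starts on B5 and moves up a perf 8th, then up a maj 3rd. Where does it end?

D#7

B5 up a perfect octave → B6 (12 semitones).
B6 up a major third → D#7 (4 semitones).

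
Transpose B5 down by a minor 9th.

A#4

Counting two letter names plus an octave down from B lands on A.
A minor ninth spans 13 semitones, so from B5 the target pitch is A#4.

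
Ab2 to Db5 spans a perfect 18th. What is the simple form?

Each octave removed subtracts seven from the number: 18 − 14 = 4.
That makes a perfect eighteenth a compound perfect fourth — 2 octaves plus a perfect fourth.

perfect 4th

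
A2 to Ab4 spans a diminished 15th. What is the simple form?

Each octave removed subtracts seven from the number: 15 − 7 = 8.
So a diminished fifteenth is an octave plus a diminished octave. The quality is unchanged.

d8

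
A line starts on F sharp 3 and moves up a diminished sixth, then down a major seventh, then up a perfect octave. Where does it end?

E double-flat 4

F#3 up a diminished sixth → Db4 (7 semitones).
A major seventh down from Db4 is Ebb3.
A perfect octave up from Ebb3 is Ebb4.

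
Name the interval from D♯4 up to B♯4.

major sixth

D to B spans six letter names (D-E-F-G-A-B): a sixth.
D#4 to B#4 is 9 semitones, matching the major sixth exactly, so the quality is major.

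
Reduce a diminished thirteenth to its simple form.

Subtracting seven from the interval number removes an octave: 13 − 7 = 6.
So a diminished thirteenth is an octave plus a diminished sixth. The quality is unchanged.

d6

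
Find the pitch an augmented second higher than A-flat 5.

The second takes the letter from A up to B.
Moving 3 semitones up from Ab5 (the size of an augmented second) reaches B5.

B 5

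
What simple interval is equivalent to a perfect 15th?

Take out an octave (7 from the number): 15 − 7 = 8.
That makes a perfect fifteenth a compound perfect octave — an octave plus a perfect octave.

perfect octave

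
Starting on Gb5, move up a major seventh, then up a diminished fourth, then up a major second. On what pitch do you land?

Cb7

Gb5 up a major seventh → F6 (11 semitones).
A diminished fourth up from F6 is Bbb6.
A major second up from Bbb6 is Cb7.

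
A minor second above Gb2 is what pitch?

The second takes the letter from G up to A.
A minor second is 1 semitone; 1 semitone up from Gb2 gives Abb2.

Abb2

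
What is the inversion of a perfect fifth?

perfect fourth

The rule of nine gives the new number: 9 − 5 = 4, so a fifth becomes a fourth.
Quality inverts too: perfect stays perfect. That makes the inversion a perfect fourth.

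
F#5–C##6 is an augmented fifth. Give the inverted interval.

Inverted interval numbers add to nine, so a fifth pairs with a fourth (5 + 4 = 9).
And augmented becomes diminished under inversion, so we get a diminished fourth.

diminished fourth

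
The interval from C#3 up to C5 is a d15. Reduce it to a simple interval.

diminished 8th

Take out an octave (7 from the number): 15 − 7 = 8.
So a diminished fifteenth is an octave plus a diminished octave. The quality is unchanged.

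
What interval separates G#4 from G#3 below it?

perfect octave

Descending from G#4 to G#3 is the same interval as ascending G#3 to G#4.
G to G is the same letter name, plus an octave — that makes it an octave of some quality.
Counting semitones, G#3→G#4 is 12, which is the perfect octave.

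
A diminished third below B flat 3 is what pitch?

Three letter names down from B: G.
A diminished third spans 2 semitones, so from Bb3 the target pitch is G#3.

G sharp 3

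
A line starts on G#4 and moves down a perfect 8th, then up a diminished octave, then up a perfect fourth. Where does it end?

Down a perfect octave from G#4: G#3 (12 semitones down).
A diminished octave up from G#3 is G4.
Up a perfect fourth from G4: C5 (5 semitones up).

C5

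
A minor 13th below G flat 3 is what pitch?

B flat 1

The thirteenth's letter: G down six letter names plus an octave → B.
A minor thirteenth spans 20 semitones, so from Gb3 the target pitch is Bb1.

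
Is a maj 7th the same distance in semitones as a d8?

Yes

Both span 11 semitones: a major seventh and a diminished octave are the same chromatic distance.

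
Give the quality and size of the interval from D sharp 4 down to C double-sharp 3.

minor ninth

Descending from D#4 to C##3 is the same interval as ascending C##3 to D#4.
C to D spans two letter names (C-D), plus an octave, so the interval is some kind of ninth.
At 13 semitones, C##3→D#4 falls one short of a major ninth: minor.
(Equivalently, a compound minor second: a minor second plus an octave.)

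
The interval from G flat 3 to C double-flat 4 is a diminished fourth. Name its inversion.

augmented 5th

The rule of nine gives the new number: 9 − 4 = 5, so a fourth becomes a fifth.
And diminished becomes augmented under inversion, so we get an augmented fifth.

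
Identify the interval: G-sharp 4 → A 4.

minor second

G to A spans two letter names (G-A), so the interval is some kind of second.
G#4 to A4 is 1 semitone, a half step short of the major second (2), so this is minor.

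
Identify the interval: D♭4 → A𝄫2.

Descending from Db4 to Abb2 is the same interval as ascending Abb2 to Db4.
A to D spans four letter names (A-B-C-D), plus an octave, so the interval is some kind of eleventh.
The perfect eleventh is 17 semitones; here we have 18, one semitone wider: augmented.
(Equivalently, a compound augmented fourth: an augmented fourth plus an octave.)

augmented 11th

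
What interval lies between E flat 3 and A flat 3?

E to A spans four letter names (E-F-G-A) — that makes it a fourth of some quality.
Eb3 to Ab3 is 5 semitones, matching the perfect fourth exactly, so the quality is perfect.

P4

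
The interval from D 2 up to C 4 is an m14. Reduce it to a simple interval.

m7

Take out an octave (7 from the number): 14 − 7 = 7.
That makes a minor fourteenth a compound minor seventh — an octave plus a minor seventh.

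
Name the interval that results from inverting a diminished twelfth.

A4

First reduce the compound diminished twelfth to its simple form, a diminished fifth.
The rule of nine gives the new number: 9 − 5 = 4, so a fifth becomes a fourth.
And diminished becomes augmented under inversion, so we get an augmented fourth.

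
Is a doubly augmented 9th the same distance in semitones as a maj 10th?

A doubly augmented ninth spans 16 semitones, and a major tenth also spans 16 semitones — they're enharmonic.

Yes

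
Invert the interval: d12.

A4

First reduce the compound diminished twelfth to its simple form, a diminished fifth.
The rule of nine gives the new number: 9 − 5 = 4, so a fifth becomes a fourth.
And diminished becomes augmented under inversion, so we get an augmented fourth.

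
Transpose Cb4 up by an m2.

Dbb4

Two letter names up from C: D.
A minor second is 1 semitone; 1 semitone up from Cb4 gives Dbb4.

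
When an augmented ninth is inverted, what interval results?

First reduce the compound augmented ninth to its simple form, an augmented second.
Inverted interval numbers add to nine, so a second pairs with a seventh (2 + 7 = 9).
And augmented becomes diminished under inversion, so we get a diminished seventh.

diminished seventh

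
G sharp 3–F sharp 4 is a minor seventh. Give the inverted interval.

major 2nd

Inverted interval numbers add to nine, so a seventh pairs with a second (7 + 2 = 9).
And minor becomes major under inversion, so we get a major second.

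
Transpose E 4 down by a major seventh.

The seventh takes the letter from E down to F.
A major seventh spans 11 semitones, so from E4 the target pitch is F3.

F 3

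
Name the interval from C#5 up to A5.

minor 6th

C to A spans six letter names (C-D-E-F-G-A), so the interval is some kind of sixth.
C#5 to A5 is 8 semitones, a half step short of the major sixth (9), so this is minor.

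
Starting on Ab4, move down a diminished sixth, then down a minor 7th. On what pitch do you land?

Ab4 down a diminished sixth → C#4 (7 semitones).
A minor seventh down from C#4 is D#3.

D#3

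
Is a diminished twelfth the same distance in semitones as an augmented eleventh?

A diminished twelfth spans 18 semitones, and an augmented eleventh also spans 18 semitones — they're enharmonic.

Yes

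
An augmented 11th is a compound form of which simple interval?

Each octave removed subtracts seven from the number: 11 − 7 = 4.
So an augmented eleventh is an octave plus an augmented fourth. The quality is unchanged.

augmented fourth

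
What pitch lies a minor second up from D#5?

E5

Counting two letter names up from D lands on E.
A minor second is 1 semitone; 1 semitone up from D#5 gives E5.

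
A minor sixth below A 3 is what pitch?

Counting six letter names down from A lands on C.
A minor sixth is 8 semitones; 8 semitones down from A3 gives C#3.

C sharp 3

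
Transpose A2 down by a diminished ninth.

G##1

The ninth's letter: A down two letter names plus an octave → G.
Moving 12 semitones down from A2 (the size of a diminished ninth) reaches G##1.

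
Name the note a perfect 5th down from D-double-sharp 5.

G-double-sharp 4

Five letter names down from D: G.
A perfect fifth spans 7 semitones, so from D##5 the target pitch is G##4.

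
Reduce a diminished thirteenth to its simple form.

Take out an octave (7 from the number): 13 − 7 = 6.
That makes a diminished thirteenth a compound diminished sixth — an octave plus a diminished sixth.

d6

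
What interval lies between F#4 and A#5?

F to A spans three letter names (F-G-A), plus an octave — that makes it a tenth of some quality.
Counting semitones, F#4→A#5 is 16, which is the major tenth.
(Equivalently, a compound major third: a major third plus an octave.)

major 10th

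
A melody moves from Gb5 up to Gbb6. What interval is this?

G to G is the same letter name, plus an octave: an octave.
Gb5 to Gbb6 spans 11 semitones — one semitone narrower than the perfect octave (12) — giving a diminished octave.

diminished 8th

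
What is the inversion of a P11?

First reduce the compound perfect eleventh to its simple form, a perfect fourth.
Interval numbers invert to sum to nine: 4 + 5 = 9, so a fourth inverts to a fifth.
Quality inverts too: perfect stays perfect. That makes the inversion a perfect fifth.

perfect fifth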